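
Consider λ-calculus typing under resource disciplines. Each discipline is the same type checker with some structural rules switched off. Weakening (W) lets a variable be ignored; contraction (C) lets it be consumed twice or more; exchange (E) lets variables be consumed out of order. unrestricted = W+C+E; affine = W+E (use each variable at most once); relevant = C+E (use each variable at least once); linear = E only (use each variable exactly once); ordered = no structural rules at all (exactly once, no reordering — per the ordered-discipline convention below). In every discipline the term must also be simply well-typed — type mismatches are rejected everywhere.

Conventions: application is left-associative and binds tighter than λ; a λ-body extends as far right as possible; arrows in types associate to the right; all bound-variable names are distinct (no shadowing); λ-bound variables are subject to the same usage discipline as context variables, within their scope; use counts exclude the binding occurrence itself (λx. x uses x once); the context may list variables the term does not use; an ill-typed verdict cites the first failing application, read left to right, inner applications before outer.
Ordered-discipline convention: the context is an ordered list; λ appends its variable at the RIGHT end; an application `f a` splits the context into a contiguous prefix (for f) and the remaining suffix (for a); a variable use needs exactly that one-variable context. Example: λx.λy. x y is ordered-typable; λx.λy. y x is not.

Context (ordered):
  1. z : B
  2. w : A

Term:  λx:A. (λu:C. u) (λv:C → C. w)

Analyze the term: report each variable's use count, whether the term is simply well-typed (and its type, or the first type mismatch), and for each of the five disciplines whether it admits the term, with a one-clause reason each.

usage: z: 0×; w: 1×; x (bound): 0×; u (bound): 1×; v (bound): 0×
left-to-right use order: u, w
typing: ill-typed: an application expects C but receives (C → C) → A
ordered ✗ (a type mismatch blocks all five)
linear ✗ (the type mismatch rejects it)
affine ✗ (not simply typable)
relevant ✗ (fails simple typing)
unrestricted ✗ (a type mismatch blocks all five)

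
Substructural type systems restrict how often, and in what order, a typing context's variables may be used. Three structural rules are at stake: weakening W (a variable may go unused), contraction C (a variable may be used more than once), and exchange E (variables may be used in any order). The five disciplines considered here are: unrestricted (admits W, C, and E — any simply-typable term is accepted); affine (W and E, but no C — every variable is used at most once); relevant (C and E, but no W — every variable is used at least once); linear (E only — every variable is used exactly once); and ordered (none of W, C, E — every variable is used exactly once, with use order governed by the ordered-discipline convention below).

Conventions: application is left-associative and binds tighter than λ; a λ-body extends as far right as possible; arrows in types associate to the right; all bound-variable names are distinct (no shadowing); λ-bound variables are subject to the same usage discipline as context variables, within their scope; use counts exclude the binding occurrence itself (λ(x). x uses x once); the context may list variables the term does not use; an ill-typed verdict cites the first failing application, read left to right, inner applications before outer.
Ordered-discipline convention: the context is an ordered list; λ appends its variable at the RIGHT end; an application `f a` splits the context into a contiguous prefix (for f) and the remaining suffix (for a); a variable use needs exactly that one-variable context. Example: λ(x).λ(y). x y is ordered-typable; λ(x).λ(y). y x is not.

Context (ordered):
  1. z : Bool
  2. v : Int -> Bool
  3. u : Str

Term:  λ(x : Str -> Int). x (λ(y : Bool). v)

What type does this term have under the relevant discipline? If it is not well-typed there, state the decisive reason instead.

not well-typed under relevant — not simply typable
counts: z: 0×; v: 1×; u: 0×; x (bound): 1×; y (bound): 0×
use order (left to right): x, v
typing: ill-typed: an application expects Str but receives Bool -> Int -> Bool
all disciplines: ordered ✗ | linear ✗ | affine ✗ | relevant ✗ | unrestricted ✗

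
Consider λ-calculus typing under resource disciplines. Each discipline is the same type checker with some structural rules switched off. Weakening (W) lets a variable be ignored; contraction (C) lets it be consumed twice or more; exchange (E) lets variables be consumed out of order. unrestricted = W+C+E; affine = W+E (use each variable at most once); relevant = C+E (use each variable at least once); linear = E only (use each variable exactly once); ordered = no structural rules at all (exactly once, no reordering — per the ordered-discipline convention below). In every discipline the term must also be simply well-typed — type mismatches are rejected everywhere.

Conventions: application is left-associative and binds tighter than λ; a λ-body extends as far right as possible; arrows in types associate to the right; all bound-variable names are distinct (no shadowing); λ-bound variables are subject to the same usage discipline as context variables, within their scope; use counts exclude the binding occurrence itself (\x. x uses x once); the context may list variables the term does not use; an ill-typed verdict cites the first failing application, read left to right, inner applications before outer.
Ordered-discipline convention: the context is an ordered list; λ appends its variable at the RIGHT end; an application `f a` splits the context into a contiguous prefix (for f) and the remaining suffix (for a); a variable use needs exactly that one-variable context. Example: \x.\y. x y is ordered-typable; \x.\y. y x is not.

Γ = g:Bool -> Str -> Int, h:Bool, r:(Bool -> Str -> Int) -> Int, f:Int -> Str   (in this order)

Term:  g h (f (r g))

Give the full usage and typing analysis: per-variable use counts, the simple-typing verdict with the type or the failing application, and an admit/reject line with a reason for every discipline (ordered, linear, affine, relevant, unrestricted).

counts: g ×2, h ×1, r ×1, f ×1
order of uses: g, h, f, r, g
typing: well-typed — term : Int
ordered ✗ (g ×2 used more than once (contraction))
linear ✗ (g ×2 used more than once (contraction))
affine ✗ (g ×2 used more than once (contraction))
relevant ✓ (at least one use each (g, h, r, f))
unrestricted ✓ (simply typable at Int; W, C, E all held)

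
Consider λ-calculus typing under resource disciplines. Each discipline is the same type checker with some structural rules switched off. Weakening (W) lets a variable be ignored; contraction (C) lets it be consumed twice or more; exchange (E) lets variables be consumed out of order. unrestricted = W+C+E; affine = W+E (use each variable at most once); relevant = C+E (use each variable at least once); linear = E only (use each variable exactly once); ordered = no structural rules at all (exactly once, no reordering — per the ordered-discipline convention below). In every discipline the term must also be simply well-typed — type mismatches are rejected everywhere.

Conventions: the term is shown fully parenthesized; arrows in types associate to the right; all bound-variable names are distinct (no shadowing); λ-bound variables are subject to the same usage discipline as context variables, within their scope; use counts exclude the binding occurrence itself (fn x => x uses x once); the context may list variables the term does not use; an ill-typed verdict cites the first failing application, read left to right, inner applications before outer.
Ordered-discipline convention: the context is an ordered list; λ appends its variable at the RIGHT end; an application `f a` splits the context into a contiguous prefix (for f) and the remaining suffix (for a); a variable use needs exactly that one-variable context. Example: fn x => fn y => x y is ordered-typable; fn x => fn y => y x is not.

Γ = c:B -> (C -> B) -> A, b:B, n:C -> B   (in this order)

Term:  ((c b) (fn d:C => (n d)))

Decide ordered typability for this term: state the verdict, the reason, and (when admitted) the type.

yes — single-use (c, b, n, d), ordered derivation ok; term : A
usage: c: 1, b: 1, n: 1, d (λ-bound): 1
left-to-right use order: c, b, n, d
typing: ✓ — A
all disciplines: ordered ✓; linear ✓; affine ✓; relevant ✓; unrestricted ✓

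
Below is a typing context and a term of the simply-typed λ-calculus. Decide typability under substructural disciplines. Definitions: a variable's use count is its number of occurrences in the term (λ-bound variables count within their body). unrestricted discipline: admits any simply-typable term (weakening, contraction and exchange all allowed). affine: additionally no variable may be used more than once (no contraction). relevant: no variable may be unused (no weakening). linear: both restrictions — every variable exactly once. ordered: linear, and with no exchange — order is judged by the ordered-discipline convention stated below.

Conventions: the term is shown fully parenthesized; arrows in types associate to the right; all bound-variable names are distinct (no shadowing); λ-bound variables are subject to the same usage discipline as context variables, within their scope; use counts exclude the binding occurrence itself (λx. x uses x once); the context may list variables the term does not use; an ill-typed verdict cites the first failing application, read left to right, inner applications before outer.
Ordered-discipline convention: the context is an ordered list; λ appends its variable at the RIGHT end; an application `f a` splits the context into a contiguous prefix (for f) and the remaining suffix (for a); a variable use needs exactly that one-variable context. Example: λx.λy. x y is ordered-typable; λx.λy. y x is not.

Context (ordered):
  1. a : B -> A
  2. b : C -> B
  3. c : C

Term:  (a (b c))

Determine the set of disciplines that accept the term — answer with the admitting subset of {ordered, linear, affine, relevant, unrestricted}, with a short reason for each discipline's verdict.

admitted in: ordered, linear, affine, relevant, unrestricted
counts: a: 1; b: 1; c: 1
uses in reading order: a, b, c
typing: well-typed at A
ordered: ✓ — single-use (a, b, c), ordered derivation ok
linear: ✓ — single use per variable (a, b, c)
affine: ✓ — none of a, b, c used more than once
relevant: ✓ — at least one use each (a, b, c)
unrestricted: ✓ — well-typed at A; no restrictions here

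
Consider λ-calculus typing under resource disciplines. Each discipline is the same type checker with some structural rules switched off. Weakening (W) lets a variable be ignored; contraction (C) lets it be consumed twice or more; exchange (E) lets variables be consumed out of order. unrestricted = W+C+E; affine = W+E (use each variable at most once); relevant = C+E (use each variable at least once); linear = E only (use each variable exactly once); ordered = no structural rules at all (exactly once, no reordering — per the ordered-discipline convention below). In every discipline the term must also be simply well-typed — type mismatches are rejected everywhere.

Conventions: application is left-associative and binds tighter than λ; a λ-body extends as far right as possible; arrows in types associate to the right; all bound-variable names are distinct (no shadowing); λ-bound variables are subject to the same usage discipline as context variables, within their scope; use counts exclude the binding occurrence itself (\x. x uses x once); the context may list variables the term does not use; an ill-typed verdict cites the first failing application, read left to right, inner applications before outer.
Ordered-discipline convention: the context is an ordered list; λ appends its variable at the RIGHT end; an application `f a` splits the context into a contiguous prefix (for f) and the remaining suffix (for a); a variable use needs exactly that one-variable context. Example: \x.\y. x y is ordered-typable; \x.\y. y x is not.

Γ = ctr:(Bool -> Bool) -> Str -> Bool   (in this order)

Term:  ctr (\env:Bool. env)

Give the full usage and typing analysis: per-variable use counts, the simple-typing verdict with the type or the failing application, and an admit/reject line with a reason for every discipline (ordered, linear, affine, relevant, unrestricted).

use counts: ctr: 1×, env (bound): 1×
order of uses: ctr, env
typing: ✓ — Str -> Bool
ordered: ✓, one use each (ctr, env); ordered split holds
linear: ✓, single use per variable (ctr, env)
affine: ✓, ctr, env: no repeats, contraction unneeded
relevant: ✓, every one of ctr, env appears
unrestricted: ✓, well-typed at Str -> Bool; no restrictions here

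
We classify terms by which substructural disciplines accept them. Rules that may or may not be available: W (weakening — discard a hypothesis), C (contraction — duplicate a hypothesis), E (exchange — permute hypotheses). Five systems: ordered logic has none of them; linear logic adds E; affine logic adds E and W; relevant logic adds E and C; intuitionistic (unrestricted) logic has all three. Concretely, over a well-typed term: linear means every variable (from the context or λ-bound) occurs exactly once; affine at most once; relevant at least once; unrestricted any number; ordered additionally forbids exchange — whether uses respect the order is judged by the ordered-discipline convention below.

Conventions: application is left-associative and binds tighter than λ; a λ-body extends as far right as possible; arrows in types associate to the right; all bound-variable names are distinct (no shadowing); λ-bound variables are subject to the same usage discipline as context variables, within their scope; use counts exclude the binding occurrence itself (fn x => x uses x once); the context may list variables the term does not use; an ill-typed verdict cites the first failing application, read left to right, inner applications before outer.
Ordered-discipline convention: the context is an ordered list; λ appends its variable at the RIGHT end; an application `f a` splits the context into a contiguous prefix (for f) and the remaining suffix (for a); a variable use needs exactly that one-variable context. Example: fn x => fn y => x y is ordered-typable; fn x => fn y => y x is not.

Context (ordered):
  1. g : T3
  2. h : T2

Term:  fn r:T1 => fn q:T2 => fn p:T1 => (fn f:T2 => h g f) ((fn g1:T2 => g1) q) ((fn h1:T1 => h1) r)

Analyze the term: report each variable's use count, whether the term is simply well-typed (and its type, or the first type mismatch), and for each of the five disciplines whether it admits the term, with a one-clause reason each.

usage: g ×1, h ×1, r (λ-bound) ×1, q (λ-bound) ×1, p (λ-bound) ×0, f (λ-bound) ×1, g1 (λ-bound) ×1, h1 (λ-bound) ×1
order of uses: h, g, f, g1, q, h1, r
typing: ill-typed: non-arrow in function slot: T2
ordered: ✗ — not simply typable
linear: ✗ — fails simple typing
affine: ✗ — a type mismatch blocks all five
relevant: ✗ — the type mismatch rejects it
unrestricted: ✗ — not simply typable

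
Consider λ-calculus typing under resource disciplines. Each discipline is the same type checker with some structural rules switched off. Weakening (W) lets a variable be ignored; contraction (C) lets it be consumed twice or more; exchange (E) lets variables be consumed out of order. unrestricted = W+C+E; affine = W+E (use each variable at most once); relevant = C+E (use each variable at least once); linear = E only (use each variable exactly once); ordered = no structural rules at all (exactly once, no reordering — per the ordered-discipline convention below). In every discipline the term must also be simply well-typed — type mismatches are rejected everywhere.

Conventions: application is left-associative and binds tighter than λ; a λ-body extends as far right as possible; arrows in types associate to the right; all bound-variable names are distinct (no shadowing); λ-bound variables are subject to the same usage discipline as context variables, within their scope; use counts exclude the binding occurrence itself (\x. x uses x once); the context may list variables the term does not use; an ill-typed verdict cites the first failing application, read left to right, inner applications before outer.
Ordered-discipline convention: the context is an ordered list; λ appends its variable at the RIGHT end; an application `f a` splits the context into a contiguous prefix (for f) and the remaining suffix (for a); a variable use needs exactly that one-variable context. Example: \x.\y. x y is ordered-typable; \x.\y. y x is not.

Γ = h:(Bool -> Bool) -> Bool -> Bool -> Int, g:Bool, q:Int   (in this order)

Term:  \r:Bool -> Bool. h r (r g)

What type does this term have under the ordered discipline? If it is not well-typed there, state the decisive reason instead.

not well-typed under ordered — needs contraction — r ×2; q left unused
counts: h: 1×; g: 1×; q: 0×; r [bound]: 2×
use order (left to right): h, r, r, g
typing: well-typed at (Bool -> Bool) -> Bool -> Int
per-discipline verdicts: ordered ✗ | linear ✗ | affine ✗ | relevant ✗ | unrestricted ✓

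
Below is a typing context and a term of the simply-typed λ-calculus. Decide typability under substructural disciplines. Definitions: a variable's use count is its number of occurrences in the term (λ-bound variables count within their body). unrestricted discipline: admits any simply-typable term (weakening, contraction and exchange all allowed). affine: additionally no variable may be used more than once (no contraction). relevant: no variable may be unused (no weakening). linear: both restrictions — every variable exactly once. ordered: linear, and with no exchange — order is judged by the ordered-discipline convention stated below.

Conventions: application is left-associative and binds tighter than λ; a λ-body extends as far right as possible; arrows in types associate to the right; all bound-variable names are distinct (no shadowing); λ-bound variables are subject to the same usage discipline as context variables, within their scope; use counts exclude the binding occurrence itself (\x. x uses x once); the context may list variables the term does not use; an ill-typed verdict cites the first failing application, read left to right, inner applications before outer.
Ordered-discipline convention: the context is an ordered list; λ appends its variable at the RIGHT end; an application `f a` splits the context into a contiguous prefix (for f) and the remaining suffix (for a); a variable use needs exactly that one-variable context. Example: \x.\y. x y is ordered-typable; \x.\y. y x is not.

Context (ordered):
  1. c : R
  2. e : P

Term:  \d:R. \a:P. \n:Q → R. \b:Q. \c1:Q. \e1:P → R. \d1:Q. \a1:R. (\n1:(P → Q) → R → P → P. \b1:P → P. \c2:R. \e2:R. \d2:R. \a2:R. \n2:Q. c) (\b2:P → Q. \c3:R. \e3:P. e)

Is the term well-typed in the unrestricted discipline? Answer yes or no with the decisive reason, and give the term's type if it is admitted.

yes — well-typed at R → P → (Q → R) → Q → Q → (P → R) → Q → R → (P → P) → R → R → R → R → Q → R; no restrictions here; term : R → P → (Q → R) → Q → Q → (P → R) → Q → R → (P → P) → R → R → R → R → Q → R
counts: c=1, e=1, d (λ-bound)=0, a (λ-bound)=0, n (λ-bound)=0, b (λ-bound)=0, c1 (λ-bound)=0, e1 (λ-bound)=0, d1 (λ-bound)=0, a1 (λ-bound)=0, n1 (λ-bound)=0, b1 (λ-bound)=0, c2 (λ-bound)=0, e2 (λ-bound)=0, d2 (λ-bound)=0, a2 (λ-bound)=0, n2 (λ-bound)=0, b2 (λ-bound)=0, c3 (λ-bound)=0, e3 (λ-bound)=0
order of uses: c, e
typing: ✓ — R → P → (Q → R) → Q → Q → (P → R) → Q → R → (P → P) → R → R → R → R → Q → R
per-discipline verdicts: ordered ✗; linear ✗; affine ✓; relevant ✗; unrestricted ✓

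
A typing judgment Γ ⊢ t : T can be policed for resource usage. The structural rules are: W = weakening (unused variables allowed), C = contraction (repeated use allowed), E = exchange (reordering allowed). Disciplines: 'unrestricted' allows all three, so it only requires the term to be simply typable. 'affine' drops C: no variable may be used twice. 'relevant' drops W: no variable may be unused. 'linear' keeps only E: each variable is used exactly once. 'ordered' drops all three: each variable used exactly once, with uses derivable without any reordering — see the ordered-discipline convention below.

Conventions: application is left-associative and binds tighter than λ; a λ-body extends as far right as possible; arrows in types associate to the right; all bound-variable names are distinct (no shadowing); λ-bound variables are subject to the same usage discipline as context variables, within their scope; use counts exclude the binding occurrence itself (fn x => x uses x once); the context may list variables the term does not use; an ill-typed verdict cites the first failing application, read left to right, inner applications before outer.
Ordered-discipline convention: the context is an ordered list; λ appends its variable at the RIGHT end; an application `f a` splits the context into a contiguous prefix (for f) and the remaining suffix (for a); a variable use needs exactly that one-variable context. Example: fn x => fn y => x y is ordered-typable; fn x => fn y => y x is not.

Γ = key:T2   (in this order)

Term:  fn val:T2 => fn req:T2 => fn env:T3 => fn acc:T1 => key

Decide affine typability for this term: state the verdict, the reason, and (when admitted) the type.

yes — none of key, val, req, env, acc used more than once; term : T2 → T2 → T3 → T1 → T2
use counts: key ×1; val (bound) ×0; req (bound) ×0; env (bound) ×0; acc (bound) ×0
order of uses: key
typing: well-typed at T2 → T2 → T3 → T1 → T2
across the five disciplines: ordered ✗ · linear ✗ · affine ✓ · relevant ✗ · unrestricted ✓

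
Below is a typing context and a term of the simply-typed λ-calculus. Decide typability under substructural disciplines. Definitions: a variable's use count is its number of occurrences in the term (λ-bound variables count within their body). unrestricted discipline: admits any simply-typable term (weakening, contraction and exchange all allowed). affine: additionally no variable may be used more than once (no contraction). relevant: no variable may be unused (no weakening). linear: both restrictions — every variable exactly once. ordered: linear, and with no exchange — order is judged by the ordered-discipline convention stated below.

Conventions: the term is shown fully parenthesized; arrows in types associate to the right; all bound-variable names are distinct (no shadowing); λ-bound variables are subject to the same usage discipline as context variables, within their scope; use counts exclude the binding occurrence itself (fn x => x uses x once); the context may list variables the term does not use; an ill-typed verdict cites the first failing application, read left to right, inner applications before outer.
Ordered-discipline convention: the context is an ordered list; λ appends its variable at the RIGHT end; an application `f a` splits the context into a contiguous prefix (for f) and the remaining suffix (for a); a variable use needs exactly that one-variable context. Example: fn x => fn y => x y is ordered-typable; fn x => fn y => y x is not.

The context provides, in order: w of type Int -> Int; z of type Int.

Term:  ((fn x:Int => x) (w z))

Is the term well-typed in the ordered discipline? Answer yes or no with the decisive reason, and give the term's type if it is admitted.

yes — single-use (w, z, x), ordered derivation ok; term : Int
use counts: w ×1; z ×1; x (bound) ×1
left-to-right use order: x, w, z
typing: ✓ — Int
across the five disciplines: ordered ✓, linear ✓, affine ✓, relevant ✓, unrestricted ✓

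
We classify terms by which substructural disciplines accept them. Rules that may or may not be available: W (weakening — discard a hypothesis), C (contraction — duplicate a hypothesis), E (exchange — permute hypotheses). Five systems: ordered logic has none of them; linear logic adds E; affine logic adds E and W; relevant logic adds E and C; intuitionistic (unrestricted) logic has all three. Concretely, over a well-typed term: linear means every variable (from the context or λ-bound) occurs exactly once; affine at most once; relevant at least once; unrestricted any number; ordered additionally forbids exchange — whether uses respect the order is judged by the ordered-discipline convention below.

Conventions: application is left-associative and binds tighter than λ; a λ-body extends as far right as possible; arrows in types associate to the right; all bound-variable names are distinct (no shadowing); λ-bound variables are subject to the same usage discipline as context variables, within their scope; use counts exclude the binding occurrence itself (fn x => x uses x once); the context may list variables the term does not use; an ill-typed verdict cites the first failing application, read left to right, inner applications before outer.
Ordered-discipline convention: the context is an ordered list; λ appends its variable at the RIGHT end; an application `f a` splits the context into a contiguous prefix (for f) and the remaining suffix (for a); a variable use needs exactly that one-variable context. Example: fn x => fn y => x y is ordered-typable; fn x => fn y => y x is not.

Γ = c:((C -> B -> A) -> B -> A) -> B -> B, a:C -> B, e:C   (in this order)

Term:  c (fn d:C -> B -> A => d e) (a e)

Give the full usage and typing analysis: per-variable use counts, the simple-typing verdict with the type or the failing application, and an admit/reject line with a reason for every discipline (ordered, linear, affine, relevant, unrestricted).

variable uses: c ×1; a ×1; e ×2; d (bound) ×1
use order (left to right): c, d, e, a, e
typing: well-typed at B
ordered: ✗, e ×2 used more than once (contraction)
linear: ✗, e ×2 used more than once (contraction)
affine: ✗, e ×2 used more than once (contraction)
relevant: ✓, every one of c, a, e, d appears
unrestricted: ✓, simply typable at B; W, C, E all held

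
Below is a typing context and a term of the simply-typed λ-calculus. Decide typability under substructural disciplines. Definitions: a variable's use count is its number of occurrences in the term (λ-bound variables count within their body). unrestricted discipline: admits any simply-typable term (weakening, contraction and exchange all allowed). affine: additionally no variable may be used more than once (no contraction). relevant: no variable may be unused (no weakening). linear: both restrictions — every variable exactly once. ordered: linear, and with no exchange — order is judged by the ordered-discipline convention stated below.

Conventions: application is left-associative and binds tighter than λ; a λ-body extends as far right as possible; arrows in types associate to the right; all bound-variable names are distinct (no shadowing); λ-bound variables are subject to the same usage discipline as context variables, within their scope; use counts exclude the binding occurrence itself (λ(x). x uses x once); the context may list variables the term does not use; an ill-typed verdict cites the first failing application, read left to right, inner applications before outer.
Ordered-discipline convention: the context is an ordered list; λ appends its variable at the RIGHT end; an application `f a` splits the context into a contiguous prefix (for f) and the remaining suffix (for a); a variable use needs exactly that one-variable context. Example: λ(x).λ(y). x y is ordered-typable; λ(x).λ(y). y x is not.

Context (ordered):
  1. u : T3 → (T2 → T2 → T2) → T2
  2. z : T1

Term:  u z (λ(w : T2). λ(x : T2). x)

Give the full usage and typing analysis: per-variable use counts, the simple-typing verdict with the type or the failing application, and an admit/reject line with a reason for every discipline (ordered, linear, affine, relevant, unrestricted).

use counts: u ×1, z ×1, w (bound) ×0, x (bound) ×1
left-to-right use order: u, z, x
typing: ill-typed: an application expects T3 but receives T1
ordered: ✗, the type mismatch rejects it
linear: ✗, not simply typable
affine: ✗, fails simple typing
relevant: ✗, a type mismatch blocks all five
unrestricted: ✗, the type mismatch rejects it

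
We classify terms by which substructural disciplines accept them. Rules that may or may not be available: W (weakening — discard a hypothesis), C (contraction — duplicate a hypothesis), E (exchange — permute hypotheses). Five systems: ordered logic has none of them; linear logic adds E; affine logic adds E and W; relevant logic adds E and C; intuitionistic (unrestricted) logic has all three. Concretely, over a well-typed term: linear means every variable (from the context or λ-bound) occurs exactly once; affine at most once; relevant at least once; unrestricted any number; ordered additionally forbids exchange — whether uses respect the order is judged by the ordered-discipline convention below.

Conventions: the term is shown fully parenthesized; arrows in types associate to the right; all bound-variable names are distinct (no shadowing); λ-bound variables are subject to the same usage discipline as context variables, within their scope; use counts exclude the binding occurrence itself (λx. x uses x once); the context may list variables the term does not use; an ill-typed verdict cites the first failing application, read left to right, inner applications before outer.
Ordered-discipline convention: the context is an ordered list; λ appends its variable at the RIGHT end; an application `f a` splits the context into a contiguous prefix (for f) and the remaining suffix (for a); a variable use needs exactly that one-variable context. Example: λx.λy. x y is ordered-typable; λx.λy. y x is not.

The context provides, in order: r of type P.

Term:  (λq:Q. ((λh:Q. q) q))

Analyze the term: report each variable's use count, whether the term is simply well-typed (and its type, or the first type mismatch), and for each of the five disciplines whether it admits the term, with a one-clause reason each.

variable uses: r: 0×, q [bound]: 2×, h [bound]: 0×
use order (left to right): q, q
typing: ✓ — Q -> Q
ordered ✗ (repeated use of q ×2; needs weakening: r, h unused)
linear ✗ (repeated use of q ×2; needs weakening: r, h unused)
affine ✗ (repeated use of q ×2)
relevant ✗ (needs weakening: r, h unused)
unrestricted ✓ (well-typed at Q -> Q; no restrictions here)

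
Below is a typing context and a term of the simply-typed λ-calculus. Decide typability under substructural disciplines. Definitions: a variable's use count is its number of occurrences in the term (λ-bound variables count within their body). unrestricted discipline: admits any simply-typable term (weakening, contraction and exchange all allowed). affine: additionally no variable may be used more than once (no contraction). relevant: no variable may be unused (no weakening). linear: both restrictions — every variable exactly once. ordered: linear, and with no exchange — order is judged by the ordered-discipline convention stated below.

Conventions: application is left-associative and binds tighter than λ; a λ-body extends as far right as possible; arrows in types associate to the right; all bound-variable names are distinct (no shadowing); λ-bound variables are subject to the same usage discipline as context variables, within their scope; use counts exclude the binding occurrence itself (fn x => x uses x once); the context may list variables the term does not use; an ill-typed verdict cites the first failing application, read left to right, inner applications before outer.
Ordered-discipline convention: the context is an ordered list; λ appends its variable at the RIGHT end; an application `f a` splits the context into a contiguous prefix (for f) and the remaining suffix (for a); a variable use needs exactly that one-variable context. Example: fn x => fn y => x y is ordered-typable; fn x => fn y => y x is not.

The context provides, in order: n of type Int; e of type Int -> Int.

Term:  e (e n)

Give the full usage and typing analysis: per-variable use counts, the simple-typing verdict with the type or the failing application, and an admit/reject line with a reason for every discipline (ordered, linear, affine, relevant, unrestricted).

counts: n: 1; e: 2
left-to-right use order: e, e, n
typing: ✓ — Int
ordered: ✗ — repeated use of e ×2
linear: ✗ — repeated use of e ×2
affine: ✗ — repeated use of e ×2
relevant: ✓ — n, e: all used, weakening unneeded
unrestricted: ✓ — simply typable at Int; W, C, E all held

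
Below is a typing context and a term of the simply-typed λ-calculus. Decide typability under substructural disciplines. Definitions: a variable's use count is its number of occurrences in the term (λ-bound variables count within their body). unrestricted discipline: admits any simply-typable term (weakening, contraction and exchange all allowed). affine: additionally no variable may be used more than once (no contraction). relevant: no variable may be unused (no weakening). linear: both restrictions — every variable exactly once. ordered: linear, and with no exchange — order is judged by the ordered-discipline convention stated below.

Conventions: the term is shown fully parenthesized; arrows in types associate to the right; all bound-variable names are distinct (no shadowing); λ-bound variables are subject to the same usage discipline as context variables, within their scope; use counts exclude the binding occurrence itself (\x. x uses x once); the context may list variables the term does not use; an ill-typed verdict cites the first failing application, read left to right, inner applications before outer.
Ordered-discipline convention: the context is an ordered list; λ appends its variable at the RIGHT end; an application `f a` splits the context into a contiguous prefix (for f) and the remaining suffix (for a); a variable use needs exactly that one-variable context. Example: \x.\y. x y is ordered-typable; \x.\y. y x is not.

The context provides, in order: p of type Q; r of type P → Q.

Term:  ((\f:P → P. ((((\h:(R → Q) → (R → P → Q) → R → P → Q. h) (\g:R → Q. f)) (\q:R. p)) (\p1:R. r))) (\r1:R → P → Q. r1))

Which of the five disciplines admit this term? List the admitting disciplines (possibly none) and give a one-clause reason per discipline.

accepted by: none
usage: p=1, r=1, f [bound]=1, h [bound]=1, g [bound]=0, q [bound]=0, p1 [bound]=0, r1 [bound]=1
left-to-right use order: h, f, p, r, r1
typing: ill-typed: argument of type (R → Q) → P → P where (R → Q) → (R → P → Q) → R → P → Q is required
ordered: ✗, a type mismatch blocks all five
linear: ✗, the type mismatch rejects it
affine: ✗, not simply typable
relevant: ✗, fails simple typing
unrestricted: ✗, a type mismatch blocks all five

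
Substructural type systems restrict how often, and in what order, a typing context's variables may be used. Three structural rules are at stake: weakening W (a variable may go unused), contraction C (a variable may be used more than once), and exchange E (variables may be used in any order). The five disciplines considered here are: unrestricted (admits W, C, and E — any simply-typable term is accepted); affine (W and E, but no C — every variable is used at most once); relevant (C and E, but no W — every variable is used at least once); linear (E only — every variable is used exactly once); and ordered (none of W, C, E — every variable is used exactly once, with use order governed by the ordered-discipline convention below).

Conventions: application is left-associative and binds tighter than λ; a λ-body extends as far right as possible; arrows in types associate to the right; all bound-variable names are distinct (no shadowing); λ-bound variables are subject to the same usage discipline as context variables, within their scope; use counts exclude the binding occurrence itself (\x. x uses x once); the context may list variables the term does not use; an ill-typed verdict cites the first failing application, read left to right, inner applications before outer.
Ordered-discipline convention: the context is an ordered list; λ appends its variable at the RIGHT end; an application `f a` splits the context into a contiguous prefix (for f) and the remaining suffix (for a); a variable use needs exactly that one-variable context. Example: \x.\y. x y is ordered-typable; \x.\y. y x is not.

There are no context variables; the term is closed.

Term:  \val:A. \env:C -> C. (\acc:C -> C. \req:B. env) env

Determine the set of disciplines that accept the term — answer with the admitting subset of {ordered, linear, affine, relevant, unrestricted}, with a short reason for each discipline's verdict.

admitted in: unrestricted
variable uses: val (λ-bound) ×0, env (λ-bound) ×2, acc (λ-bound) ×0, req (λ-bound) ×0
use order (left to right): env, env
typing: well-typed — term : A -> (C -> C) -> B -> C -> C
ordered ✗ (env ×2 used more than once (contraction); val, acc, req never used (weakening))
linear ✗ (env ×2 used more than once (contraction); val, acc, req never used (weakening))
affine ✗ (env ×2 used more than once (contraction))
relevant ✗ (val, acc, req never used (weakening))
unrestricted ✓ (well-typed at A -> (C -> C) -> B -> C -> C; no restrictions here)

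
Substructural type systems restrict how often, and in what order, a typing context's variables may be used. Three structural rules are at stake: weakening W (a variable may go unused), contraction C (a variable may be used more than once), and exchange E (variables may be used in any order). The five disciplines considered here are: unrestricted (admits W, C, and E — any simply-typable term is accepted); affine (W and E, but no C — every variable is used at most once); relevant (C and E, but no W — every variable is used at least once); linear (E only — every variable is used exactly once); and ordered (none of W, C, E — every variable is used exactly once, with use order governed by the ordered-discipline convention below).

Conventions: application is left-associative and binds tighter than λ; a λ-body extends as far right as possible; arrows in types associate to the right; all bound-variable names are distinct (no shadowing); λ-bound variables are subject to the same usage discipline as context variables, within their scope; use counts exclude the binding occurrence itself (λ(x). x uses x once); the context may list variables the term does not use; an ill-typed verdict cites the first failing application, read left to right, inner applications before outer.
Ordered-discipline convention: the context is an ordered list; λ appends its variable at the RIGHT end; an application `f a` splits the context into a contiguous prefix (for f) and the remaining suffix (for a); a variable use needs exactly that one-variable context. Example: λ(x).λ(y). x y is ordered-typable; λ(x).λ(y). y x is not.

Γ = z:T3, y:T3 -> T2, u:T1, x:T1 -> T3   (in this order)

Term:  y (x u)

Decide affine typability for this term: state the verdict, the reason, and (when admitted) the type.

yes — z, y, u, x: no repeats, contraction unneeded; term : T2
usage: z ×0, y ×1, u ×1, x ×1
use order (left to right): y, x, u
typing: the term checks, with type T2
per-discipline verdicts: ordered ✗; linear ✗; affine ✓; relevant ✗; unrestricted ✓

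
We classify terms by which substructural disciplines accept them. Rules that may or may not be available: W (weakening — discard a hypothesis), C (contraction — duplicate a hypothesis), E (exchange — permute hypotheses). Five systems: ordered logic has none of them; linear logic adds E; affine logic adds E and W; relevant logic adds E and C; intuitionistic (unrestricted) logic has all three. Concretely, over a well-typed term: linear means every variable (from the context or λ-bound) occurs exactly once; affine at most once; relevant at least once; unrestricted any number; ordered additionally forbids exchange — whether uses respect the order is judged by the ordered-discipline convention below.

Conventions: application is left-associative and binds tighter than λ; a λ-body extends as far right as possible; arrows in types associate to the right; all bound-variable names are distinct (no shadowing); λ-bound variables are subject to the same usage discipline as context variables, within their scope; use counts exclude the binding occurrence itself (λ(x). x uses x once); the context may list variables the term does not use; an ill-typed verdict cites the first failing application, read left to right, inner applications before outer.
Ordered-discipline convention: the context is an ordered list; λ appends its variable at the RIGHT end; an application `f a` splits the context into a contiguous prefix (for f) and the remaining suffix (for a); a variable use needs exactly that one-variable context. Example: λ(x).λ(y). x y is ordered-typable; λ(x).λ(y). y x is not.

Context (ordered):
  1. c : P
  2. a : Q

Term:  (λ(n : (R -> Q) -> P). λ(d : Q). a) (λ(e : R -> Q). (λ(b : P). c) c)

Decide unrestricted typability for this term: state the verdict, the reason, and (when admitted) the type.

yes — typability at Q -> Q is all that's needed; term : Q -> Q
variable uses: c=2; a=1; n (bound)=0; d (bound)=0; e (bound)=0; b (bound)=0
use order (left to right): a, c, c
typing: well-typed — term : Q -> Q
across the five disciplines: ordered ✗ | linear ✗ | affine ✗ | relevant ✗ | unrestricted ✓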